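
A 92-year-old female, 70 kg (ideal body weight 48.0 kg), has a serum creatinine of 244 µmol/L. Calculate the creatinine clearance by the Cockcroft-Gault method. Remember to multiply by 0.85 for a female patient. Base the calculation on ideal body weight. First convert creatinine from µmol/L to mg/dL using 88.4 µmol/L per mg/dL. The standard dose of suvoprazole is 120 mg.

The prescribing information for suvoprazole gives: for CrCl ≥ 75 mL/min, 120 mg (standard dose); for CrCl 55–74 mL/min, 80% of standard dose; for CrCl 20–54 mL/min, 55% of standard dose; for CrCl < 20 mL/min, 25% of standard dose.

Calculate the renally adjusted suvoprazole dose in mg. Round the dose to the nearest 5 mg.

30 mg

SCr = 244 / 88.4 = 2.76 mg/dL
CrCl = (140 − 92) × 48 / (72 × 2.76) × 0.85 = 2304.0 / 198.72 × 0.85 ≈ 9.9 mL/min
CrCl ≈ 10 mL/min → bracket < 20 mL/min.
25% of 120 mg = 30 mg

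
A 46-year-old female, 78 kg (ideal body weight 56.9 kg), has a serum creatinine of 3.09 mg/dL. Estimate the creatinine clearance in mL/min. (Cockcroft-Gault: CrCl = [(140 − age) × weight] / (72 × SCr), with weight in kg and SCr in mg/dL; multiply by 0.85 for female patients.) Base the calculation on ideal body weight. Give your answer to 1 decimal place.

20.4 mL/min

CrCl = (140 − 46) × 56.9 / (72 × 3.09) × 0.85 = 5348.6 / 222.48 × 0.85 ≈ 20.4 mL/min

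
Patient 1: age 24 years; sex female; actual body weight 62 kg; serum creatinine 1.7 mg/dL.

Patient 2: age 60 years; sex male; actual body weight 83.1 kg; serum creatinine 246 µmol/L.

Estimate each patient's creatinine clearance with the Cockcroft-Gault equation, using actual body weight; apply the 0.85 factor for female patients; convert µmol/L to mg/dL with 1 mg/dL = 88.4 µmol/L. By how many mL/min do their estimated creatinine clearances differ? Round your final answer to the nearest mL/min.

Patient 1: CrCl = (140 − 24) × 62 / (72 × 1.7) × 0.85 = 7192.0 / 122.40 × 0.85 ≈ 49.9 mL/min
Patient 2: SCr = 246 / 88.4 = 2.783 mg/dL
Patient 2: CrCl = (140 − 60) × 83.1 / (72 × 2.783) = 6648.0 / 200.38 ≈ 33.2 mL/min
|49.9 − 33.2| = 16.7 mL/min

17 mL/min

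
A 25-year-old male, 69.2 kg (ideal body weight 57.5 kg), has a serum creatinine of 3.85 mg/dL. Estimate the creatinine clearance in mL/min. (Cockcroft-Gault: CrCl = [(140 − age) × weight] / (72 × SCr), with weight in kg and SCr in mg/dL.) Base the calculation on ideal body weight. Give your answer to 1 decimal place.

23.9 mL/min

CrCl = (140 − 25) × 57.5 / (72 × 3.85) = 6612.5 / 277.20 ≈ 23.9 mL/min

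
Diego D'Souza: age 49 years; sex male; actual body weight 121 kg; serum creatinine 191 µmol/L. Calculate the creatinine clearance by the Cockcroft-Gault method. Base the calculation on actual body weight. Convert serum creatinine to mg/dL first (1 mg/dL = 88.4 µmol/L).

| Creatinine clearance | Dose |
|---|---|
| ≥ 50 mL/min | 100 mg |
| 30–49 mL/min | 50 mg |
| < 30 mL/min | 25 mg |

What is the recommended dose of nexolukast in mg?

100 mg

SCr = 191 / 88.4 = 2.161 mg/dL
CrCl = (140 − 49) × 121 / (72 × 2.161) = 11011.0 / 155.59 ≈ 70.8 mL/min
CrCl ≈ 71 mL/min → bracket ≥ 50 mL/min.
Dose for this bracket: 100 mg.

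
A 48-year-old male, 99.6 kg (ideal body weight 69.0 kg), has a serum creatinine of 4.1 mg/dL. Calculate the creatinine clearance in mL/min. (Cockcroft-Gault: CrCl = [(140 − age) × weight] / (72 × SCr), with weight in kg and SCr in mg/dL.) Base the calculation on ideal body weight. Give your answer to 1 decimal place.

CrCl = (140 − 48) × 69 / (72 × 4.1) = 6348.0 / 295.20 ≈ 21.5 mL/min

21.5 mL/min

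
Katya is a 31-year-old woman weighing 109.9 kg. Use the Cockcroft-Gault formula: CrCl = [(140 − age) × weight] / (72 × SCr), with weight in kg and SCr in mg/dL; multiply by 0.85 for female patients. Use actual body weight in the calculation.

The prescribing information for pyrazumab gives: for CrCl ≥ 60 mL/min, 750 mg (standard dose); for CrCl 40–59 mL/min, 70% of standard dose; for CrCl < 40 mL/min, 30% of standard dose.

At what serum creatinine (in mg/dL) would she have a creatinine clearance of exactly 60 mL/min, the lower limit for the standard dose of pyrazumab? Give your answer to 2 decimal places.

2.36 mg/dL

Standard dose requires CrCl ≥ 60 mL/min.
Set (140 − 31) × 109.9 × 0.85 / (72 × SCr) = 60
SCr = (140 − 31) × 109.9 × 0.85 / (72 × 60) = 2.357 mg/dL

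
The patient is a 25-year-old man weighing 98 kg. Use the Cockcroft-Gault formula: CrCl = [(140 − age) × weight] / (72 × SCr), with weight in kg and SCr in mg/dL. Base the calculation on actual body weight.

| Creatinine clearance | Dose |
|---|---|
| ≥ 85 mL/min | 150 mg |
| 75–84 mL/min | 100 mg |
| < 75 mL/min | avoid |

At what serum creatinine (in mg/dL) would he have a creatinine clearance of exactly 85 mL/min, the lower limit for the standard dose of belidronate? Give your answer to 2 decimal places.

1.84 mg/dL

Standard dose requires CrCl ≥ 85 mL/min.
Set (140 − 25) × 98 / (72 × SCr) = 85
SCr = (140 − 25) × 98 / (72 × 85) = 1.842 mg/dL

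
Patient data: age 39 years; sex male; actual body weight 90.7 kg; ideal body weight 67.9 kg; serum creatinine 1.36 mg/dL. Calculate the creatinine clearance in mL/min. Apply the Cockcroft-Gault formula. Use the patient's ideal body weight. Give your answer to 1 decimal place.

CrCl = (140 − 39) × 67.9 / (72 × 1.36) = 6857.9 / 97.92 ≈ 70.0 mL/min

70.0 mL/min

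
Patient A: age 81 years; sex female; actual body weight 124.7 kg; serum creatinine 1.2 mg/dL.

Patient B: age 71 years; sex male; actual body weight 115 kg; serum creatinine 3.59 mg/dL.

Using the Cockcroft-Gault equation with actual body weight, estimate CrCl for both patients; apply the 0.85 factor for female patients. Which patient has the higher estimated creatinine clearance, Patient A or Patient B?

Patient A: CrCl = (140 − 81) × 124.7 / (72 × 1.2) × 0.85 = 7357.3 / 86.40 × 0.85 ≈ 72.4 mL/min
Patient B: CrCl = (140 − 71) × 115 / (72 × 3.59) = 7935.0 / 258.48 ≈ 30.7 mL/min
72.4 vs 30.7 mL/min → Patient A is higher.

Patient A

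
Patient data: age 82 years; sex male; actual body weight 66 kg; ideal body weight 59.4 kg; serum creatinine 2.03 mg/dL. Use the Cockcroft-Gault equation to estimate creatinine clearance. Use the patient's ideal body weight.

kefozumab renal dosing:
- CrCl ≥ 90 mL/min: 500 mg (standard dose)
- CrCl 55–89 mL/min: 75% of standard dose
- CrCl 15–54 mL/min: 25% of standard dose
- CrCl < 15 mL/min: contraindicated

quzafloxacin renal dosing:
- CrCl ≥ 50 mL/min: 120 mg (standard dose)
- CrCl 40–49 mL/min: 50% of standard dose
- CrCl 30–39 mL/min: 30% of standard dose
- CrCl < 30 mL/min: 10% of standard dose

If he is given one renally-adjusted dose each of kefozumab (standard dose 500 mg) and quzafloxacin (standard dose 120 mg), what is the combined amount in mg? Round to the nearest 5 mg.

135 mg

CrCl = (140 − 82) × 59.4 / (72 × 2.03) = 3445.2 / 146.16 ≈ 23.6 mL/min
CrCl ≈ 24 mL/min.
kefozumab: 15–54 mL/min → 25% of 500 mg = 125 mg.
quzafloxacin: < 30 mL/min → 10% of 120 mg = 12 mg.
Total = 125 + 12 = 137 mg.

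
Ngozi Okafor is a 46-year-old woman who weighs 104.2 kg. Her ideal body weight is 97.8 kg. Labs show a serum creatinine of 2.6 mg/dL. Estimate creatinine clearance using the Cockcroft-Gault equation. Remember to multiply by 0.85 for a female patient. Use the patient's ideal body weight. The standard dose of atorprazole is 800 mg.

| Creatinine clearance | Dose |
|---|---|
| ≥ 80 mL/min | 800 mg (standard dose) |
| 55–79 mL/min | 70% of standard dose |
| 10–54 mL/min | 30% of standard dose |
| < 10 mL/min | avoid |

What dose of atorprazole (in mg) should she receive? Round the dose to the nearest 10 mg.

240 mg

CrCl = (140 − 46) × 97.8 / (72 × 2.6) × 0.85 = 9193.2 / 187.20 × 0.85 ≈ 41.7 mL/min
CrCl ≈ 42 mL/min → bracket 10–54 mL/min.
30% of 800 mg = 240 mg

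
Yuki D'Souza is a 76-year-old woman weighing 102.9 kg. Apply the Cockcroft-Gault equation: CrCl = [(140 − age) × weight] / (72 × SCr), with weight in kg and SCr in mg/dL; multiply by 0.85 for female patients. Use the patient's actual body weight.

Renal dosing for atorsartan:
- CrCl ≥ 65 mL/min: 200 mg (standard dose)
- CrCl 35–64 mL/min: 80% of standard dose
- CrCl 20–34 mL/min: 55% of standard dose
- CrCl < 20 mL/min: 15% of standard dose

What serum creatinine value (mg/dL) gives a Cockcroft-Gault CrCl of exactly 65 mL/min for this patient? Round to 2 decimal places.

Standard dose requires CrCl ≥ 65 mL/min.
Set (140 − 76) × 102.9 × 0.85 / (72 × SCr) = 65
SCr = (140 − 76) × 102.9 × 0.85 / (72 × 65) = 1.196 mg/dL

1.20 mg/dL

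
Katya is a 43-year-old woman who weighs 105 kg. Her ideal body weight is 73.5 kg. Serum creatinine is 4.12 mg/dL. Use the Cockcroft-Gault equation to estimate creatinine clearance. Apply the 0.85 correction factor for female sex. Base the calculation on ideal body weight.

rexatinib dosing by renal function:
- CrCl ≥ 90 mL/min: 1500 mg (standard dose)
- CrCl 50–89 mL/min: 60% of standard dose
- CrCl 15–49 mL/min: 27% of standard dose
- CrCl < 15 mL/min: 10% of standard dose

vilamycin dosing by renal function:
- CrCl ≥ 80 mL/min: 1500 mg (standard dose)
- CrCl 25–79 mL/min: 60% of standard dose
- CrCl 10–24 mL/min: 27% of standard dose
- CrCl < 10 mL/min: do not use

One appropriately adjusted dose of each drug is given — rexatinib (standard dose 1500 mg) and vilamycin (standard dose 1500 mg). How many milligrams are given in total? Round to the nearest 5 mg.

810 mg

CrCl = (140 − 43) × 73.5 / (72 × 4.12) × 0.85 = 7129.5 / 296.64 × 0.85 ≈ 20.4 mL/min
CrCl ≈ 20 mL/min.
rexatinib: 15–49 mL/min → 27% of 1500 mg = 405 mg.
vilamycin: 10–24 mL/min → 27% of 1500 mg = 405 mg.
Total = 405 + 405 = 810 mg.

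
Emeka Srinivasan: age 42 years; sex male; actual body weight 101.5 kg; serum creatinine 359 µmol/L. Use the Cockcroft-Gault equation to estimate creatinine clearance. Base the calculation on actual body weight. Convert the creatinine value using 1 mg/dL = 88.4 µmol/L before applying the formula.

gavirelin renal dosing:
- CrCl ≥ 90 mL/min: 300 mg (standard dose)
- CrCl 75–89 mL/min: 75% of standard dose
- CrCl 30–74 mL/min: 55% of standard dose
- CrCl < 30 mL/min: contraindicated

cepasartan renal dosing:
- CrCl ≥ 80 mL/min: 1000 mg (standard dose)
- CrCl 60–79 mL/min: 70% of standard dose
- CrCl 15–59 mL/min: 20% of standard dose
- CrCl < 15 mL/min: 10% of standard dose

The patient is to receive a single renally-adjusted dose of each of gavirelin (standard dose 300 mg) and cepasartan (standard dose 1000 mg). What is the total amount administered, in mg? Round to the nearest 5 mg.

365 mg

SCr = 359 / 88.4 = 4.061 mg/dL
CrCl = (140 − 42) × 101.5 / (72 × 4.061) = 9947.0 / 292.39 ≈ 34.0 mL/min
CrCl ≈ 34 mL/min.
gavirelin: 30–74 mL/min → 55% of 300 mg = 165 mg.
cepasartan: 15–59 mL/min → 20% of 1000 mg = 200 mg.
Total = 165 + 200 = 365 mg.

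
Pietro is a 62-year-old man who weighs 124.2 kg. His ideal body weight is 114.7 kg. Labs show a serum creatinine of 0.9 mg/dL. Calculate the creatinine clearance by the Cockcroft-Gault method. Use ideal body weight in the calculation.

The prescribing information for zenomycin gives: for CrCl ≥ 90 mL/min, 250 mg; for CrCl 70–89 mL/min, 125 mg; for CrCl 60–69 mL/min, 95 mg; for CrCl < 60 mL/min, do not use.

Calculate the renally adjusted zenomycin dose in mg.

250 mg

CrCl = (140 − 62) × 114.7 / (72 × 0.9) = 8946.6 / 64.80 ≈ 138.1 mL/min
CrCl ≈ 138 mL/min → bracket ≥ 90 mL/min.
Dose for this bracket: 250 mg.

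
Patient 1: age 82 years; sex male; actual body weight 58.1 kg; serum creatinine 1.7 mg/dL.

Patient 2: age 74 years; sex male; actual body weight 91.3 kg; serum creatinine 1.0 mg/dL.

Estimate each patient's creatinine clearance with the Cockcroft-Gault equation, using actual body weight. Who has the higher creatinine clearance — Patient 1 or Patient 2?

Patient 2

Patient 1: CrCl = (140 − 82) × 58.1 / (72 × 1.7) = 3369.8 / 122.40 ≈ 27.5 mL/min
Patient 2: CrCl = (140 − 74) × 91.3 / (72 × 1) = 6025.8 / 72.00 ≈ 83.7 mL/min
27.5 vs 83.7 mL/min → Patient 2 is higher.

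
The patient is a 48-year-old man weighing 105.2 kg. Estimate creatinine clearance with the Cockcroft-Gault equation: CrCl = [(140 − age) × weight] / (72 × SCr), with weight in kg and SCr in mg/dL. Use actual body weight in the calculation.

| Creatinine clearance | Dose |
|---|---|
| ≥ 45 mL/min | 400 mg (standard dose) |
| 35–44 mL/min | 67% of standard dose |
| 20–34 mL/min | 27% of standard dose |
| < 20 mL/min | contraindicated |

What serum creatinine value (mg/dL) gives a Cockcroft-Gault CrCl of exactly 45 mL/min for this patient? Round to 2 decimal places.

2.99 mg/dL

Standard dose requires CrCl ≥ 45 mL/min.
Set (140 − 48) × 105.2 / (72 × SCr) = 45
SCr = (140 − 48) × 105.2 / (72 × 45) = 2.987 mg/dL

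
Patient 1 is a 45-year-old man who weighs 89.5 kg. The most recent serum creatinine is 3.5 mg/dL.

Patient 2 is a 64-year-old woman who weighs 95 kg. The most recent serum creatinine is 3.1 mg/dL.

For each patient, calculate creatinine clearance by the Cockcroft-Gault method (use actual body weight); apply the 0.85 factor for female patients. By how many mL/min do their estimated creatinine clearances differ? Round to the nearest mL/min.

6 mL/min

Patient 1: CrCl = (140 − 45) × 89.5 / (72 × 3.5) = 8502.5 / 252.00 ≈ 33.7 mL/min
Patient 2: CrCl = (140 − 64) × 95 / (72 × 3.1) × 0.85 = 7220.0 / 223.20 × 0.85 ≈ 27.5 mL/min
|33.7 − 27.5| = 6.2 mL/min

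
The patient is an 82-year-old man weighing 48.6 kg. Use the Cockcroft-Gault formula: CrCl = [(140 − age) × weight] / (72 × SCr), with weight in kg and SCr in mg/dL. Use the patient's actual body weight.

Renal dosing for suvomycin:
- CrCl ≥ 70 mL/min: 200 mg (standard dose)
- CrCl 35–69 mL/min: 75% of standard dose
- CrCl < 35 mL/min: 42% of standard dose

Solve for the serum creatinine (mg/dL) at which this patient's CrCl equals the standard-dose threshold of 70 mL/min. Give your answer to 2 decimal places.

0.56 mg/dL

Standard dose requires CrCl ≥ 70 mL/min.
Set (140 − 82) × 48.6 / (72 × SCr) = 70
SCr = (140 − 82) × 48.6 / (72 × 70) = 0.559 mg/dL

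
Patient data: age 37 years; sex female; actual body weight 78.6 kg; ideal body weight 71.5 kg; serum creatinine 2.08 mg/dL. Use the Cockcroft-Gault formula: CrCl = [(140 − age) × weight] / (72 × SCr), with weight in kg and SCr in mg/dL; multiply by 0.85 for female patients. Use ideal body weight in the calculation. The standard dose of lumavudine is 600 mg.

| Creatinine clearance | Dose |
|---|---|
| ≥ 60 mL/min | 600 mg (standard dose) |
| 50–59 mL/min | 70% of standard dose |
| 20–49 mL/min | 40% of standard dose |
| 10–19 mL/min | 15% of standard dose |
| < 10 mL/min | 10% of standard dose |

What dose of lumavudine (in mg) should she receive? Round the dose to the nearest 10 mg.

240 mg

CrCl = (140 − 37) × 71.5 / (72 × 2.08) × 0.85 = 7364.5 / 149.76 × 0.85 ≈ 41.8 mL/min
CrCl ≈ 42 mL/min → bracket 20–49 mL/min.
40% of 600 mg = 240 mg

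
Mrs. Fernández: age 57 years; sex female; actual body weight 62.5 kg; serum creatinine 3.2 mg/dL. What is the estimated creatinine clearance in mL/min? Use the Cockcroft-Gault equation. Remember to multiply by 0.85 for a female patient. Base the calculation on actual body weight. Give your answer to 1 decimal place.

19.1 mL/min

CrCl = (140 − 57) × 62.5 / (72 × 3.2) × 0.85 = 5187.5 / 230.40 × 0.85 ≈ 19.1 mL/min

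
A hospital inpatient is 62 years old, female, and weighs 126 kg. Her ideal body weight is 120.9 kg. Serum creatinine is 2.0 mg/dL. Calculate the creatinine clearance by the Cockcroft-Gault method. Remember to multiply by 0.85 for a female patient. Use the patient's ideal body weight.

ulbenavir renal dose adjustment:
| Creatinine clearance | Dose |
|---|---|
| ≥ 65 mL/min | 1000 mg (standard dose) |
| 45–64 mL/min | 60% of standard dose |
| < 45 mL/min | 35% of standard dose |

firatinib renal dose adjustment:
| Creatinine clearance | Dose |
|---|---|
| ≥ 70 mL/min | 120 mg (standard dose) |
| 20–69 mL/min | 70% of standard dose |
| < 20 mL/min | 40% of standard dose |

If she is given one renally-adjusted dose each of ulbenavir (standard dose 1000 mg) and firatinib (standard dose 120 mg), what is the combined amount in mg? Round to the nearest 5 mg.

685 mg

CrCl = (140 − 62) × 120.9 / (72 × 2) × 0.85 = 9430.2 / 144.00 × 0.85 ≈ 55.7 mL/min
CrCl ≈ 56 mL/min.
ulbenavir: 45–64 mL/min → 60% of 1000 mg = 600 mg.
firatinib: 20–69 mL/min → 70% of 120 mg = 84 mg.
Total = 600 + 84 = 684 mg.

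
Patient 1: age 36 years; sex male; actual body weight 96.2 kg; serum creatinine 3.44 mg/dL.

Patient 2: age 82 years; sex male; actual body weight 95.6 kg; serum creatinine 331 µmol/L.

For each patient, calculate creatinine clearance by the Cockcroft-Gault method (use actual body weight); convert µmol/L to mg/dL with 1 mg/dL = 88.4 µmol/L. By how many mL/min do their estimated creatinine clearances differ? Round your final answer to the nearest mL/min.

Patient 1: CrCl = (140 − 36) × 96.2 / (72 × 3.44) = 10004.8 / 247.68 ≈ 40.4 mL/min
Patient 2: SCr = 331 / 88.4 = 3.744 mg/dL
Patient 2: CrCl = (140 − 82) × 95.6 / (72 × 3.744) = 5544.8 / 269.57 ≈ 20.6 mL/min
|40.4 − 20.6| = 19.8 mL/min

20 mL/min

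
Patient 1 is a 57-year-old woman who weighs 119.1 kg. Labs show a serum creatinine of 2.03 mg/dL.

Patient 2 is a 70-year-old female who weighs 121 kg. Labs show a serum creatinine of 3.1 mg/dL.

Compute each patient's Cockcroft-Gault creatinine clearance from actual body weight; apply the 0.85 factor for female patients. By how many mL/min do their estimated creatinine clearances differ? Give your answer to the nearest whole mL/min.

25 mL/min

Patient 1: CrCl = (140 − 57) × 119.1 / (72 × 2.03) × 0.85 = 9885.3 / 146.16 × 0.85 ≈ 57.5 mL/min
Patient 2: CrCl = (140 − 70) × 121 / (72 × 3.1) × 0.85 = 8470.0 / 223.20 × 0.85 ≈ 32.3 mL/min
|57.5 − 32.3| = 25.2 mL/min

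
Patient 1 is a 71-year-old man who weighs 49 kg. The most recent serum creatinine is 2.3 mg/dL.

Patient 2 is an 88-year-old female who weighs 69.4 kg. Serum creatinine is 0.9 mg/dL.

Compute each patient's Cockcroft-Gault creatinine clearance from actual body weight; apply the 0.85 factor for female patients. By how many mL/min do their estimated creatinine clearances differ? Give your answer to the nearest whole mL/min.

27 mL/min

Patient 1: CrCl = (140 − 71) × 49 / (72 × 2.3) = 3381.0 / 165.60 ≈ 20.4 mL/min
Patient 2: CrCl = (140 − 88) × 69.4 / (72 × 0.9) × 0.85 = 3608.8 / 64.80 × 0.85 ≈ 47.3 mL/min
|20.4 − 47.3| = 26.9 mL/min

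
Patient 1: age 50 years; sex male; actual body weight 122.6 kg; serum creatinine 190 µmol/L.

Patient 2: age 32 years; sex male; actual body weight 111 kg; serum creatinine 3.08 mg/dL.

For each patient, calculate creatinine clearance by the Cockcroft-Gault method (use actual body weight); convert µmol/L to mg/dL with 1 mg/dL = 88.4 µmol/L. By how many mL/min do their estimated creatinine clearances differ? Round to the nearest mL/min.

Patient 1: SCr = 190 / 88.4 = 2.149 mg/dL
Patient 1: CrCl = (140 − 50) × 122.6 / (72 × 2.149) = 11034.0 / 154.73 ≈ 71.3 mL/min
Patient 2: CrCl = (140 − 32) × 111 / (72 × 3.08) = 11988.0 / 221.76 ≈ 54.1 mL/min
|71.3 − 54.1| = 17.2 mL/min

17 mL/min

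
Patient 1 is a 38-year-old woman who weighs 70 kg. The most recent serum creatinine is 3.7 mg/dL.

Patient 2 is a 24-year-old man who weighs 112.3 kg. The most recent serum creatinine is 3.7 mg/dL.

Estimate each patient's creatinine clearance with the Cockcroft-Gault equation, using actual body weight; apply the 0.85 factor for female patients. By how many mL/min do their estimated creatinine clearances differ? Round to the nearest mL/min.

Patient 1: CrCl = (140 − 38) × 70 / (72 × 3.7) × 0.85 = 7140.0 / 266.40 × 0.85 ≈ 22.8 mL/min
Patient 2: CrCl = (140 − 24) × 112.3 / (72 × 3.7) = 13026.8 / 266.40 ≈ 48.9 mL/min
|22.8 − 48.9| = 26.1 mL/min

26 mL/min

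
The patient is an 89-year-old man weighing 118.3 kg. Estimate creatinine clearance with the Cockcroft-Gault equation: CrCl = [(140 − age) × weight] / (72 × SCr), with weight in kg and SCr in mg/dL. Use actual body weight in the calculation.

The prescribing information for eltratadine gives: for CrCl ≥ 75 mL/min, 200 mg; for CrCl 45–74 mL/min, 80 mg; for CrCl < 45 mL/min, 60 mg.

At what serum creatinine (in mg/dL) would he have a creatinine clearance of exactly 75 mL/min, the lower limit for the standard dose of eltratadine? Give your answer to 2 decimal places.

Standard dose requires CrCl ≥ 75 mL/min.
Set (140 − 89) × 118.3 / (72 × SCr) = 75
SCr = (140 − 89) × 118.3 / (72 × 75) = 1.117 mg/dL

1.12 mg/dL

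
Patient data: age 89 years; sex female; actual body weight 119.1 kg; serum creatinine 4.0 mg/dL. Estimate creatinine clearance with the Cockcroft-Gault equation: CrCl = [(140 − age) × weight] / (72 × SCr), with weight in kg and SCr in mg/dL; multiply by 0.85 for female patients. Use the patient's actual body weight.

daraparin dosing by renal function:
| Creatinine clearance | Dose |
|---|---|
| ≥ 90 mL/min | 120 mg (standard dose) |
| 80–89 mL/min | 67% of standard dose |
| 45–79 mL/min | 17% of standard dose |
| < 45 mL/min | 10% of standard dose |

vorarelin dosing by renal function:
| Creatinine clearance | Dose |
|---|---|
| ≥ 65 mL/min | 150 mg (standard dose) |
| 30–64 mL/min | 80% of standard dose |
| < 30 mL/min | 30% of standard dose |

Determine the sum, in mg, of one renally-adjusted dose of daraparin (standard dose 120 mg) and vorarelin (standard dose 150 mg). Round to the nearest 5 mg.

CrCl = (140 − 89) × 119.1 / (72 × 4) × 0.85 = 6074.1 / 288.00 × 0.85 ≈ 17.9 mL/min
CrCl ≈ 18 mL/min.
daraparin: < 45 mL/min → 10% of 120 mg = 12 mg.
vorarelin: < 30 mL/min → 30% of 150 mg = 45 mg.
Total = 12 + 45 = 57 mg.

55 mg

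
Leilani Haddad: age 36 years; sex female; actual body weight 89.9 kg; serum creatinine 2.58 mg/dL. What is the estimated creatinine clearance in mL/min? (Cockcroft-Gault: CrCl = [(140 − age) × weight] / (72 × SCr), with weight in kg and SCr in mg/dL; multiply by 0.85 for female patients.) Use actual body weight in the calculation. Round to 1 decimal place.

42.8 mL/min

CrCl = (140 − 36) × 89.9 / (72 × 2.58) × 0.85 = 9349.6 / 185.76 × 0.85 ≈ 42.8 mL/min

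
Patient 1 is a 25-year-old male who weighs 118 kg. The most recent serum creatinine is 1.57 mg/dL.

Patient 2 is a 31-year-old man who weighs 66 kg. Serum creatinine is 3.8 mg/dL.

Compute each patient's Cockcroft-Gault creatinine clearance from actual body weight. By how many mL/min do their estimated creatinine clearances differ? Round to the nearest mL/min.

Patient 1: CrCl = (140 − 25) × 118 / (72 × 1.57) = 13570.0 / 113.04 ≈ 120.0 mL/min
Patient 2: CrCl = (140 − 31) × 66 / (72 × 3.8) = 7194.0 / 273.60 ≈ 26.3 mL/min
|120.0 − 26.3| = 93.7 mL/min

94 mL/min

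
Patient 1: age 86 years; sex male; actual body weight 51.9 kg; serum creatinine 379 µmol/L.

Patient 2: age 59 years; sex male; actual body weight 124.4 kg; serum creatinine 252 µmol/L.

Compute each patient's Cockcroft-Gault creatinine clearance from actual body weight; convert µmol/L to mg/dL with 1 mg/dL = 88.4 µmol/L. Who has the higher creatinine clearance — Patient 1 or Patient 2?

Patient 1: SCr = 379 / 88.4 = 4.287 mg/dL
Patient 1: CrCl = (140 − 86) × 51.9 / (72 × 4.287) = 2802.6 / 308.66 ≈ 9.1 mL/min
Patient 2: SCr = 252 / 88.4 = 2.851 mg/dL
Patient 2: CrCl = (140 − 59) × 124.4 / (72 × 2.851) = 10076.4 / 205.27 ≈ 49.1 mL/min
9.1 vs 49.1 mL/min → Patient 2 is higher.

Patient 2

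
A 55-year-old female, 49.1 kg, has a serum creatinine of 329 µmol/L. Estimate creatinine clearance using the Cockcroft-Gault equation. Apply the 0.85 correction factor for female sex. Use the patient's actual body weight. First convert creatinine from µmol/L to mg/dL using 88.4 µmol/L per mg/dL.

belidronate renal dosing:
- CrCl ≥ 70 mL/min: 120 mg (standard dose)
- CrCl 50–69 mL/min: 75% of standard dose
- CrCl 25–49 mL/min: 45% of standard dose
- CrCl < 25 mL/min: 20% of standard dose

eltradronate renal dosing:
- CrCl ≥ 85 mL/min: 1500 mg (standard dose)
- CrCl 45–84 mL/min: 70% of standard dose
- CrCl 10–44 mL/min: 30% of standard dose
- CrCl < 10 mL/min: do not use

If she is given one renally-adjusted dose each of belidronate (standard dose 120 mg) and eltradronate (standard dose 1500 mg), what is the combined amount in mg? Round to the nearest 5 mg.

SCr = 329 / 88.4 = 3.722 mg/dL
CrCl = (140 − 55) × 49.1 / (72 × 3.722) × 0.85 = 4173.5 / 267.98 × 0.85 ≈ 13.2 mL/min
CrCl ≈ 13 mL/min.
belidronate: < 25 mL/min → 20% of 120 mg = 24 mg.
eltradronate: 10–44 mL/min → 30% of 1500 mg = 450 mg.
Total = 24 + 450 = 474 mg.

475 mg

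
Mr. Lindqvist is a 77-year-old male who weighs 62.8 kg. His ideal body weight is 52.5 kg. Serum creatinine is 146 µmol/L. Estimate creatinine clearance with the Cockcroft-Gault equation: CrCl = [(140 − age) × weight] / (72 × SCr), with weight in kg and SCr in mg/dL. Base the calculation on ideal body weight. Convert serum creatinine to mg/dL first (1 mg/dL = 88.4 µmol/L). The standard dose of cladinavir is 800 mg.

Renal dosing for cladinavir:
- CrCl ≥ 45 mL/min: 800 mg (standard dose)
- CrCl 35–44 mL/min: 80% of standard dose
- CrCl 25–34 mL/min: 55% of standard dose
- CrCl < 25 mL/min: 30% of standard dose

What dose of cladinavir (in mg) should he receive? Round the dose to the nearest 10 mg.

SCr = 146 / 88.4 = 1.652 mg/dL
CrCl = (140 − 77) × 52.5 / (72 × 1.652) = 3307.5 / 118.94 ≈ 27.8 mL/min
CrCl ≈ 28 mL/min → bracket 25–34 mL/min.
55% of 800 mg = 440 mg

440 mg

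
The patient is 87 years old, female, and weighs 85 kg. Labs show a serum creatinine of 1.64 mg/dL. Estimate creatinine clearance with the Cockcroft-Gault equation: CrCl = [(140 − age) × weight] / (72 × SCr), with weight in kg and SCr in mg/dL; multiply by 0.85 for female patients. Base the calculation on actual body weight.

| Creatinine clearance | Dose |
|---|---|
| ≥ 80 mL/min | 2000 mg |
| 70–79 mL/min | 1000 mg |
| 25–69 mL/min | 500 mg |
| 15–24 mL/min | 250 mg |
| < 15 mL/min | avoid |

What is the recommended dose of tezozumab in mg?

500 mg

CrCl = (140 − 87) × 85 / (72 × 1.64) × 0.85 = 4505.0 / 118.08 × 0.85 ≈ 32.4 mL/min
CrCl ≈ 32 mL/min → bracket 25–69 mL/min.
Dose for this bracket: 500 mg.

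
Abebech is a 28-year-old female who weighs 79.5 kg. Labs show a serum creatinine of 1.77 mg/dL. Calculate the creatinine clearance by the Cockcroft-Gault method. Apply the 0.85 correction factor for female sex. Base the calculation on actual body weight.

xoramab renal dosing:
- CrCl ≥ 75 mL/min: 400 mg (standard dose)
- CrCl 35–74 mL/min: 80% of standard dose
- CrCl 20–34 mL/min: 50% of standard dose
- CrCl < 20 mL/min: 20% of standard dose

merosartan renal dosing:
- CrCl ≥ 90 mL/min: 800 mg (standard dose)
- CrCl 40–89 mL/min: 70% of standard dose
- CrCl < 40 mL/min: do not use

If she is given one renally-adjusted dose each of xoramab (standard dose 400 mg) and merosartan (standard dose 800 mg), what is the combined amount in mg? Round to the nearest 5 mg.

880 mg

CrCl = (140 − 28) × 79.5 / (72 × 1.77) × 0.85 = 8904.0 / 127.44 × 0.85 ≈ 59.4 mL/min
CrCl ≈ 59 mL/min.
xoramab: 35–74 mL/min → 80% of 400 mg = 320 mg.
merosartan: 40–89 mL/min → 70% of 800 mg = 560 mg.
Total = 320 + 560 = 880 mg.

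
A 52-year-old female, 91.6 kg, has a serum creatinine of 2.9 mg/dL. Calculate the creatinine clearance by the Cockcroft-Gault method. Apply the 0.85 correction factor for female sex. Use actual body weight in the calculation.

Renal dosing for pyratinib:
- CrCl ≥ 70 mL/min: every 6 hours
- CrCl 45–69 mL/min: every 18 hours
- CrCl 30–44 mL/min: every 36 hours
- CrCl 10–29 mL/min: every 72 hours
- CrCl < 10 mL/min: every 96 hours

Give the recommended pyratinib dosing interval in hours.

CrCl = (140 − 52) × 91.6 / (72 × 2.9) × 0.85 = 8060.8 / 208.80 × 0.85 ≈ 32.8 mL/min
CrCl ≈ 33 mL/min → bracket 30–44 mL/min → every 36 hours.

every 36 hours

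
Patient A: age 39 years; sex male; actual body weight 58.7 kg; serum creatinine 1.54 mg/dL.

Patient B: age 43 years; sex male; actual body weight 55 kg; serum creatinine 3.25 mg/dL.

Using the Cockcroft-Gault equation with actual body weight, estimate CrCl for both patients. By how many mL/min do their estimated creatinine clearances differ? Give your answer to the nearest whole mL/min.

31 mL/min

Patient A: CrCl = (140 − 39) × 58.7 / (72 × 1.54) = 5928.7 / 110.88 ≈ 53.5 mL/min
Patient B: CrCl = (140 − 43) × 55 / (72 × 3.25) = 5335.0 / 234.00 ≈ 22.8 mL/min
|53.5 − 22.8| = 30.7 mL/min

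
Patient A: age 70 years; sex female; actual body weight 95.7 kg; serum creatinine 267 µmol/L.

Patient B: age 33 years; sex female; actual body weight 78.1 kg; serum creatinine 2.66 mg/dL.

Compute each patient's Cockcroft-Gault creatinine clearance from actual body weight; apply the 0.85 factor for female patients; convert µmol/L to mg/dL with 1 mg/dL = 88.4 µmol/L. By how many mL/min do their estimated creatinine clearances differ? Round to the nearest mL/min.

11 mL/min

Patient A: SCr = 267 / 88.4 = 3.02 mg/dL
Patient A: CrCl = (140 − 70) × 95.7 / (72 × 3.02) × 0.85 = 6699.0 / 217.44 × 0.85 ≈ 26.2 mL/min
Patient B: CrCl = (140 − 33) × 78.1 / (72 × 2.66) × 0.85 = 8356.7 / 191.52 × 0.85 ≈ 37.1 mL/min
|26.2 − 37.1| = 10.9 mL/min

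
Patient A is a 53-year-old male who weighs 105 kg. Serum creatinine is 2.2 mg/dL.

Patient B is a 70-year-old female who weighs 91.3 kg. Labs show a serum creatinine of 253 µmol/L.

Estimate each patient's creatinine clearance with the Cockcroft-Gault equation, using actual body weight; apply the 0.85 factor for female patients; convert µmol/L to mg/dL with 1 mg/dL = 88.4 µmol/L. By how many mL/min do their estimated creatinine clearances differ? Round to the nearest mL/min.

31 mL/min

Patient A: CrCl = (140 − 53) × 105 / (72 × 2.2) = 9135.0 / 158.40 ≈ 57.7 mL/min
Patient B: SCr = 253 / 88.4 = 2.862 mg/dL
Patient B: CrCl = (140 − 70) × 91.3 / (72 × 2.862) × 0.85 = 6391.0 / 206.06 × 0.85 ≈ 26.4 mL/min
|57.7 − 26.4| = 31.3 mL/min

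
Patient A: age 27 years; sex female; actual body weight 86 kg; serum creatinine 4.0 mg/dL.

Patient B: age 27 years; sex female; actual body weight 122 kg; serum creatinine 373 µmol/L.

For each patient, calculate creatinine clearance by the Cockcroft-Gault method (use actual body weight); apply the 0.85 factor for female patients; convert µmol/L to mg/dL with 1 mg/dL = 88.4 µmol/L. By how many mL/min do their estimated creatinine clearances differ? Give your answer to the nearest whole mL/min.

Patient A: CrCl = (140 − 27) × 86 / (72 × 4) × 0.85 = 9718.0 / 288.00 × 0.85 ≈ 28.7 mL/min
Patient B: SCr = 373 / 88.4 = 4.219 mg/dL
Patient B: CrCl = (140 − 27) × 122 / (72 × 4.219) × 0.85 = 13786.0 / 303.77 × 0.85 ≈ 38.6 mL/min
|28.7 − 38.6| = 9.9 mL/min

10 mL/min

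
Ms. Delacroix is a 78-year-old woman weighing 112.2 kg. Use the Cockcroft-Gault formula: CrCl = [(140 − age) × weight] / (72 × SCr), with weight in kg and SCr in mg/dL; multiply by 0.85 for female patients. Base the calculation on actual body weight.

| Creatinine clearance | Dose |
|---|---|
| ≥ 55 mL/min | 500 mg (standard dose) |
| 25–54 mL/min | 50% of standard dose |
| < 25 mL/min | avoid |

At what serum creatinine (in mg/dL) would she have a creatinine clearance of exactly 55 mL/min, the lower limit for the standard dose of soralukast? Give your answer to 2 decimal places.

1.49 mg/dL

Standard dose requires CrCl ≥ 55 mL/min.
Set (140 − 78) × 112.2 × 0.85 / (72 × SCr) = 55
SCr = (140 − 78) × 112.2 × 0.85 / (72 × 55) = 1.493 mg/dL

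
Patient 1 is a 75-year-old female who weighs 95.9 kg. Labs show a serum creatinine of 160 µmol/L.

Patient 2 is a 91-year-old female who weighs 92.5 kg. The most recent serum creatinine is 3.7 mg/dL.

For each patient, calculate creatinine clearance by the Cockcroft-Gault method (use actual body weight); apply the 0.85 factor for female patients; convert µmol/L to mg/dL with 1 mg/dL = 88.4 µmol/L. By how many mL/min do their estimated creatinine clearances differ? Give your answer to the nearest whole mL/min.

26 mL/min

Patient 1: SCr = 160 / 88.4 = 1.81 mg/dL
Patient 1: CrCl = (140 − 75) × 95.9 / (72 × 1.81) × 0.85 = 6233.5 / 130.32 × 0.85 ≈ 40.7 mL/min
Patient 2: CrCl = (140 − 91) × 92.5 / (72 × 3.7) × 0.85 = 4532.5 / 266.40 × 0.85 ≈ 14.5 mL/min
|40.7 − 14.5| = 26.2 mL/min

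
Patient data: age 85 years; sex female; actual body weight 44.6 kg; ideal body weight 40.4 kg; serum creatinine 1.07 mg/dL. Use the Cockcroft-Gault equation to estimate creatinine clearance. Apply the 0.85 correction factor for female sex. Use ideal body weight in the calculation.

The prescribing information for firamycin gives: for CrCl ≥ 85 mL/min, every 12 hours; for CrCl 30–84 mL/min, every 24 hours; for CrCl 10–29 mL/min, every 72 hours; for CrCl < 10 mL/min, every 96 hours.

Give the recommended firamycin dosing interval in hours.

every 72 hours

CrCl = (140 − 85) × 40.4 / (72 × 1.07) × 0.85 = 2222.0 / 77.04 × 0.85 ≈ 24.5 mL/min
CrCl ≈ 25 mL/min → bracket 10–29 mL/min → every 72 hours.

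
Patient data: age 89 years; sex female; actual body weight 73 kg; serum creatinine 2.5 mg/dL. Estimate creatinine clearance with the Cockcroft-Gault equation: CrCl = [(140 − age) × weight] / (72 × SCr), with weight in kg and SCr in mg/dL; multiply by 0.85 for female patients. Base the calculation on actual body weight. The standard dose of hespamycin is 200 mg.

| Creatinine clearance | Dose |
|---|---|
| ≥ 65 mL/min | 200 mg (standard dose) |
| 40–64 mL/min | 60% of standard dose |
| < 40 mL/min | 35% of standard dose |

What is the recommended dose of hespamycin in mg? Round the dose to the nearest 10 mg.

70 mg

CrCl = (140 − 89) × 73 / (72 × 2.5) × 0.85 = 3723.0 / 180.00 × 0.85 ≈ 17.6 mL/min
CrCl ≈ 18 mL/min → bracket < 40 mL/min.
35% of 200 mg = 70 mg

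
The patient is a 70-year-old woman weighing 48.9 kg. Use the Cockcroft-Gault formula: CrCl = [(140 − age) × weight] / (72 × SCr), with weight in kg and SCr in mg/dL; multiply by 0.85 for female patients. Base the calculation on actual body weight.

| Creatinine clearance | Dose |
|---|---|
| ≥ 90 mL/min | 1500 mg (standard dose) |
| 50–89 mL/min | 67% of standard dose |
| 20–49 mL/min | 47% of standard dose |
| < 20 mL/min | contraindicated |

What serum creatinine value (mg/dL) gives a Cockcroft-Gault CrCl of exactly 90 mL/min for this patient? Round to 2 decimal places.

Standard dose requires CrCl ≥ 90 mL/min.
Set (140 − 70) × 48.9 × 0.85 / (72 × SCr) = 90
SCr = (140 − 70) × 48.9 × 0.85 / (72 × 90) = 0.449 mg/dL

0.45 mg/dL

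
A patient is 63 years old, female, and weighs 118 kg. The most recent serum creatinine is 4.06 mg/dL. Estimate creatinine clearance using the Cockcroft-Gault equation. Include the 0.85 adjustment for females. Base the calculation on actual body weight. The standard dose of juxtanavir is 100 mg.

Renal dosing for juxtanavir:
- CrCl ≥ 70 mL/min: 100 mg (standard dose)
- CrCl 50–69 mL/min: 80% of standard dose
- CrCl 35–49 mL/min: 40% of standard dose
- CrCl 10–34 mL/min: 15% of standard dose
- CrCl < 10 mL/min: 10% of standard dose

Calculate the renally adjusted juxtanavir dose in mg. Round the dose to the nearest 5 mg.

CrCl = (140 − 63) × 118 / (72 × 4.06) × 0.85 = 9086.0 / 292.32 × 0.85 ≈ 26.4 mL/min
CrCl ≈ 26 mL/min → bracket 10–34 mL/min.
15% of 100 mg = 15 mg

15 mg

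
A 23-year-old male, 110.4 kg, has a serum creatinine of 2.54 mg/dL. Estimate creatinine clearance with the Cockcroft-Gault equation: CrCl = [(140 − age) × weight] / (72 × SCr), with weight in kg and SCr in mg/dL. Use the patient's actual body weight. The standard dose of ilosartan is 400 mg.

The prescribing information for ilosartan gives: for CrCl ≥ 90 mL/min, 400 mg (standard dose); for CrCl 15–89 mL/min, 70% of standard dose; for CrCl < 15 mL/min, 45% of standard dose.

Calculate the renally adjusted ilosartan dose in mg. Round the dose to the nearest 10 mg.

CrCl = (140 − 23) × 110.4 / (72 × 2.54) = 12916.8 / 182.88 ≈ 70.6 mL/min
CrCl ≈ 71 mL/min → bracket 15–89 mL/min.
70% of 400 mg = 280 mg

280 mg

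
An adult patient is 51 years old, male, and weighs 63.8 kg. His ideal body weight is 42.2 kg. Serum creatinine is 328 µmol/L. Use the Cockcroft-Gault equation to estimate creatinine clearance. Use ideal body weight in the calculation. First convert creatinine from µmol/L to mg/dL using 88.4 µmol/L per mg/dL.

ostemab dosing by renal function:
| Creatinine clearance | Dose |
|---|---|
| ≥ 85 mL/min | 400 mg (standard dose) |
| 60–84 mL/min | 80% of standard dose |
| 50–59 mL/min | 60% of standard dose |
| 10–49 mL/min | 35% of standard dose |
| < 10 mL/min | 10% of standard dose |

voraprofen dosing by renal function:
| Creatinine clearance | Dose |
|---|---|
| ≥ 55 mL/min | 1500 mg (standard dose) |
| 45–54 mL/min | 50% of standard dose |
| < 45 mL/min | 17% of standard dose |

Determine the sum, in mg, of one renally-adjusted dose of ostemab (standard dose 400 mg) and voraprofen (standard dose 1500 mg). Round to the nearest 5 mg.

SCr = 328 / 88.4 = 3.71 mg/dL
CrCl = (140 − 51) × 42.2 / (72 × 3.71) = 3755.8 / 267.12 ≈ 14.1 mL/min
CrCl ≈ 14 mL/min.
ostemab: 10–49 mL/min → 35% of 400 mg = 140 mg.
voraprofen: < 45 mL/min → 17% of 1500 mg = 255 mg.
Total = 140 + 255 = 395 mg.

395 mg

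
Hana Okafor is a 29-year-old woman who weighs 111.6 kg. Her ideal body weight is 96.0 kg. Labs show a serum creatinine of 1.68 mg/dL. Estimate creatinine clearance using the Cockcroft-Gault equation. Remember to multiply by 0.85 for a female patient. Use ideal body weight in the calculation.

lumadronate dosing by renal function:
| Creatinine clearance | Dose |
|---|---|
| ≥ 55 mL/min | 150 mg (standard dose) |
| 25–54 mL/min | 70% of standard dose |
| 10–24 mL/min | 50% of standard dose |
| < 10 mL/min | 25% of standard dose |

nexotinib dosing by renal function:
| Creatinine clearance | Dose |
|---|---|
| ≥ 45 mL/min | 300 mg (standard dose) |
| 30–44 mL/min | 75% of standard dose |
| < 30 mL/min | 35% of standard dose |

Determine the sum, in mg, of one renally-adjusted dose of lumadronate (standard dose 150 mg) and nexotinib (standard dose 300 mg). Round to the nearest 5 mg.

CrCl = (140 − 29) × 96 / (72 × 1.68) × 0.85 = 10656.0 / 120.96 × 0.85 ≈ 74.9 mL/min
CrCl ≈ 75 mL/min.
lumadronate: ≥ 55 mL/min → 100% of 150 mg = 150 mg.
nexotinib: ≥ 45 mL/min → 100% of 300 mg = 300 mg.
Total = 150 + 300 = 450 mg.

450 mg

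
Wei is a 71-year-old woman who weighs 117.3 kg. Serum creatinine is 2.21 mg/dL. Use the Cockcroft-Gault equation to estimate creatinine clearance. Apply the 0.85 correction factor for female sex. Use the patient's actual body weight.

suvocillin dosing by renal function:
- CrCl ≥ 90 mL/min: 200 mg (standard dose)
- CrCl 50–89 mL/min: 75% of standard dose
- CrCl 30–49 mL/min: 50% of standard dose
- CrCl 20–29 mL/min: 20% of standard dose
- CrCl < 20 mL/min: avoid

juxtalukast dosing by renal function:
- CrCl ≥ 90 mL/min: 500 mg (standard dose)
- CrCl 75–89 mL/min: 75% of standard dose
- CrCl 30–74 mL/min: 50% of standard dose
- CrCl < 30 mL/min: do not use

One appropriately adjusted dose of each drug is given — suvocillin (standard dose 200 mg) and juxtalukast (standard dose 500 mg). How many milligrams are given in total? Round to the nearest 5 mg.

350 mg

CrCl = (140 − 71) × 117.3 / (72 × 2.21) × 0.85 = 8093.7 / 159.12 × 0.85 ≈ 43.2 mL/min
CrCl ≈ 43 mL/min.
suvocillin: 30–49 mL/min → 50% of 200 mg = 100 mg.
juxtalukast: 30–74 mL/min → 50% of 500 mg = 250 mg.
Total = 100 + 250 = 350 mg.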